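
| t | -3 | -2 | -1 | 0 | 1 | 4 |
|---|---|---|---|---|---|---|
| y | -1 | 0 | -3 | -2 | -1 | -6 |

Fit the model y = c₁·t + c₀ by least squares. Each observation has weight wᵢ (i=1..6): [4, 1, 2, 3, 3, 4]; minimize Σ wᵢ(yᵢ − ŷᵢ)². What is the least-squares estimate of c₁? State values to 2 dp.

Normal-equation sums: Σwᵢ·t·t = 109, Σwᵢ·t = 3, Σwᵢ·1 = 17.
And Σwᵢ·t·y = -81, Σwᵢ·y = -43.
So XᵀWX·[c₁, c₀]ᵀ = XᵀWy: [[109, 3]; [3, 17]]·[c₁, c₀]ᵀ = [-81, -43]ᵀ.
det = 109·17 − 3² = 1844.
c₁ = ((-81)·17 − 3·(-43))/1844 = -312/461; c₀ = (109·(-43) − 3·(-81))/1844 = -1111/461.

c₁ = -0.68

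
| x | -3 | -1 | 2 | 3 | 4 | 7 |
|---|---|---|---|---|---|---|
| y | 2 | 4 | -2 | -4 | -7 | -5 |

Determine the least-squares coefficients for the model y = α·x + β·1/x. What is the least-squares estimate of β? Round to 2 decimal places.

Forming AᵀA = [[88, 6]; [6, 10973/7056]] and Aᵀy = [-89, -265/28]ᵀ gives AᵀA·[α, β]ᵀ = Aᵀy.
det = 88·(10973/7056) − 6² = 88951/882.
α = ((-89)·(10973/7056) − 6·(-265/28))/(88951/882) = -575917/711608; β = (88·(-265/28) − 6·(-89))/(88951/882) = -263592/88951.

β = -2.96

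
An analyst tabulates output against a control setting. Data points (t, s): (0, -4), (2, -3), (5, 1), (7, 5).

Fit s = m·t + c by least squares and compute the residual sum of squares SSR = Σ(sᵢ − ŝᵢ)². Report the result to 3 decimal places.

SSR = 2.259

Setting ∂/∂m … = 0 gives: 78·m + 14·c = 34;  14·m + 4·c = -1.
det = 78·4 − 14² = 116.
m = (34·4 − 14·(-1))/116 = 75/58; c = (78·(-1) − 14·34)/116 = -277/58.
Residuals: 45/58, -47/58, -20/29, 21/29; SSR = 131/58.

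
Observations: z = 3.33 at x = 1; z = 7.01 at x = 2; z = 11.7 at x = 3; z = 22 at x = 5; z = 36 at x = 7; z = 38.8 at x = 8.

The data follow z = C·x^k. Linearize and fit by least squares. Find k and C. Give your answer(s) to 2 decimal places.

k = 1.21, C = 3.18

With ln zᵢ as the transformed response and ln xᵢ as the regressor:
AᵀA = [[12.3883, 7.4265]; [7.4265, 6]], rhs = [23.6074, 15.9429]ᵀ  (here Σln x = 7.4265, Σ(ln x)² = 12.3883, Σln z = 15.9429, Σln x·ln z = 23.6074).
Solving (det = 19.1764): k = 1.21212, ln C = 1.15684, so C = exp(1.15684) = 3.17985.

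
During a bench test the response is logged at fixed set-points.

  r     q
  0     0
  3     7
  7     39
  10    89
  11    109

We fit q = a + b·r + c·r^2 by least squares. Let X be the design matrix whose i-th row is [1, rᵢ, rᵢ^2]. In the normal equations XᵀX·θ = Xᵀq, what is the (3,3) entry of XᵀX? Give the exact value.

Row 3 ↔ basis r^2, column 3 ↔ basis r^2, so (XᵀX)_{3,3} = Σᵢ (r^2)·(r^2) = (0)·(0) + (9)·(9) + (49)·(49) + (100)·(100) + (121)·(121) = 27123.

27123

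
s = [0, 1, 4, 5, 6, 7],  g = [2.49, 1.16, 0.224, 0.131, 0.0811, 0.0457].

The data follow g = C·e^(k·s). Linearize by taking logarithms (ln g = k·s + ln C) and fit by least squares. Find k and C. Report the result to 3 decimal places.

k = -0.560, C = 2.232

Linearized form: ln g = k·s + ln C. From the 6 transformed points,
AᵀA = [[127.0000, 23.0000]; [23.0000, 6]], rhs = [-52.6708, -8.0657]ᵀ  (here Σs = 23.0000, Σ(s)² = 127.0000, Σln g = -8.0657, Σs·ln g = -52.6708).
Δ = 127.0000·6 − (23.0000)² = 233.0000; k = (-52.6708·6 − 23.0000·-8.0657)/233.0000 = -0.56015, ln C = (127.0000·-8.0657 − 23.0000·-52.6708)/233.0000 = 0.80295, so C = exp(0.80295) = 2.23210.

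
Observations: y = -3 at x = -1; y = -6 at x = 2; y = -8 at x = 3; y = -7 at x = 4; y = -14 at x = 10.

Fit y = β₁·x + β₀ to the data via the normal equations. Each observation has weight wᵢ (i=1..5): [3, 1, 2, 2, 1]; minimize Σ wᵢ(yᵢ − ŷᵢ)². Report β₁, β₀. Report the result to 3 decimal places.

From the data, Σwᵢ·x·x = 157, Σwᵢ·x = 23, Σwᵢ·1 = 9.
And Σwᵢ·x·y = -247, Σwᵢ·y = -59.
So MᵀWM·[β₁, β₀]ᵀ = MᵀWy: [[157, 23]; [23, 9]]·[β₁, β₀]ᵀ = [-247, -59]ᵀ.
det = 157·9 − 23² = 884.
β₁ = ((-247)·9 − 23·(-59))/884 = -433/442; β₀ = (157·(-59) − 23·(-247))/884 = -1791/442.

β₁ = -0.980, β₀ = -4.052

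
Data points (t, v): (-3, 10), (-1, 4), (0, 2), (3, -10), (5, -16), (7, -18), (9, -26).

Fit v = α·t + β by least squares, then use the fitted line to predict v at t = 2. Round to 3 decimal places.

Setting ∂/∂α … = 0 gives: 174·α + 20·β = -504;  20·α + 7·β = -54.
(Σt·t = 174, Σt = 20, Σ1 = 7, Σt·v = -504, Σv = -54.)
Eliminating β: 7·(row 1) − 20·(row 2) gives 818·α = 7·(-504) − 20·(-54) = -2448, so α = -1224/409.
Then β = ((-54) − 20·(-1224/409))/7 = 342/409.
At t = 2: v̂ = (-1224/409)·(2) + (342/409)·(1) = -2106/409.

v̂ = -5.149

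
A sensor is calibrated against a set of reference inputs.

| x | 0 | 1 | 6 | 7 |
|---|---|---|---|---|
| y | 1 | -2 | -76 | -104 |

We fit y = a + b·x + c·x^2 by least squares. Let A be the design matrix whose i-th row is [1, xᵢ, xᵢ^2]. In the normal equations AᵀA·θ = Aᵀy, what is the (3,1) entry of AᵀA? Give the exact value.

Row 3 ↔ basis x^2, column 1 ↔ basis 1, so (AᵀA)_{3,1} = Σᵢ x^2 = (0)·(1) + (1)·(1) + (36)·(1) + (49)·(1) = 86.

86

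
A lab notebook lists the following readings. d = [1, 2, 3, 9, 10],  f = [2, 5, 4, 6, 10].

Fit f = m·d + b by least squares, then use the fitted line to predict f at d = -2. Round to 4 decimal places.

The normal equations are: 195·m + 25·b = 178;  25·m + 5·b = 27.
Δ = 195·5 − 25² = 350.
m = (178·5 − 25·27)/350 = 43/70; b = (195·27 − 25·178)/350 = 163/70.
At d = -2: f̂ = (43/70)·(-2) + (163/70)·(1) = 11/10.

f̂ = 1.1000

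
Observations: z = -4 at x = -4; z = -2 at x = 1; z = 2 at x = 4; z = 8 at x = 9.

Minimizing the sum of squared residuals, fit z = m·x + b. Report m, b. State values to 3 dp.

m = 0.944, b = -1.360

The normal system AᵀA·[m, b]ᵀ = Aᵀz is [[114, 10]; [10, 4]]·[m, b]ᵀ = [94, 4]ᵀ.
Eliminating b: 4·(row 1) − 10·(row 2) gives 356·m = 4·94 − 10·4 = 336, so m = 84/89.
Then b = (4 − 10·(84/89))/4 = -121/89.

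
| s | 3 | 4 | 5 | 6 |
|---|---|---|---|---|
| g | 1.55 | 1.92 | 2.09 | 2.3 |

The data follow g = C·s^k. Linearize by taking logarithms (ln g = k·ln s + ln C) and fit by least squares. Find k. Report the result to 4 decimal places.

k = 0.5575

Let Y = ln g. Fitting Y = k·ln s + ln C by least squares:
Over the data: Σln s = 5.8861, Σ(ln s)² = 8.9295, Σln g = 2.6607, Σln s·ln g = 4.0646.
Normal system: [[8.9295, 5.8861]; [5.8861, 4]]·[k, ln C]ᵀ = [4.0646, 2.6607]ᵀ.
Solving (det = 1.0716): k = 0.55752, ln C = -0.15524.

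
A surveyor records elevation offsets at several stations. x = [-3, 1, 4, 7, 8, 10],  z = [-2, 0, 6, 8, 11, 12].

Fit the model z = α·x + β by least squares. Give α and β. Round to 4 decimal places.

α = 1.1617, β = 0.6057

AᵀA·[α, β]ᵀ = Aᵀz reads: 239·α + 27·β = 294;  27·α + 6·β = 35.
Δ = 239·6 − 27² = 705.
α = (294·6 − 27·35)/705 = 273/235; β = (239·35 − 27·294)/705 = 427/705.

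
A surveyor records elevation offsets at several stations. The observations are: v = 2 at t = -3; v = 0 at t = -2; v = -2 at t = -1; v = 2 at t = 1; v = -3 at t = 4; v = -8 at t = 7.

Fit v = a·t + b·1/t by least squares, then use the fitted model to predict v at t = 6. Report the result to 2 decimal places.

Compute the Gram sums: Σt·t = 80, Σt·1/t = 6, Σ1/t·1/t = 17245/7056.
For Xᵀv: Σt·v = -70, Σ1/t·v = 121/84.
XᵀX·[a, b]ᵀ = Xᵀv becomes [[80, 6]; [6, 17245/7056]]·[a, b]ᵀ = [-70, 121/84]ᵀ.
Δ = 80·(17245/7056) − 6² = 70349/441.
a = ((-70)·(17245/7056) − 6·(121/84))/(70349/441) = -634067/562792; b = (80·(121/84) − 6·(-70))/(70349/441) = 236040/70349.
At t = 6: v̂ = (-634067/562792)·(6) + (236040/70349)·(1/6) = -1744841/281396.

v̂ = -6.20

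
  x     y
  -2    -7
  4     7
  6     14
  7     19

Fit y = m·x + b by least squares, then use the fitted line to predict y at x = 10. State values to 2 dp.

AᵀA·[m, b]ᵀ = Aᵀy reads: 105·m + 15·b = 259;  15·m + 4·b = 33.
det = 105·4 − 15² = 195.
m = (259·4 − 15·33)/195 = 541/195; b = (105·33 − 15·259)/195 = -28/13.
At x = 10: ŷ = (541/195)·(10) + (-28/13)·(1) = 998/39.

ŷ = 25.59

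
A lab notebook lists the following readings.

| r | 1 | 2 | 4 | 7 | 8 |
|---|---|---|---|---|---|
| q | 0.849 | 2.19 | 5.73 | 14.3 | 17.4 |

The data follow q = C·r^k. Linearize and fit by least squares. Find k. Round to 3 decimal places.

k = 1.456

With ln qᵢ as the transformed response and ln rᵢ as the regressor:
Sums: Σln r = 6.1048, Σ(ln r)² = 10.5129, Σln q = 7.8827, Σln r·ln q = 14.0799.
Normal system: [[10.5129, 6.1048]; [6.1048, 5]]·[k, ln C]ᵀ = [14.0799, 7.8827]ᵀ.
Δ = 10.5129·5 − (6.1048)² = 15.2960; k = (14.0799·5 − 6.1048·7.8827)/15.2960 = 1.45643, ln C = (10.5129·7.8827 − 6.1048·14.0799)/15.2960 = -0.20171.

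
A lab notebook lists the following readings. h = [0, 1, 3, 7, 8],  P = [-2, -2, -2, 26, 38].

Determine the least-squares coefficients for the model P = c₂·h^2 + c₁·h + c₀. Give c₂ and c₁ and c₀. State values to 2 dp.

c₂ = 0.99, c₁ = -3.04, c₀ = -1.24

Forming AᵀA = [[6579, 883, 123]; [883, 123, 19]; [123, 19, 5]] and AᵀP = [3686, 478, 58]ᵀ gives AᵀA·[c₂, c₁, c₀]ᵀ = AᵀP.
Solving the 3×3 system (Gaussian elimination) gives c₂ = 219/221, c₁ = -671/221, c₀ = -274/221.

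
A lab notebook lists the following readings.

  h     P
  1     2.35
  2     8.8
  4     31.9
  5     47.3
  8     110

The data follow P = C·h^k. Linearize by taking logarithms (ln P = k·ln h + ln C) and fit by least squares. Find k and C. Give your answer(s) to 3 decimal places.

Linearized form: ln P = k·ln h + ln C. From the 5 transformed points,
Sums: Σln h = 5.7683, Σ(ln h)² = 9.3166, Σln P = 15.0488, Σln h·ln P = 22.2888.
Normal system: [[9.3166, 5.7683]; [5.7683, 5]]·[k, ln C]ᵀ = [22.2888, 15.0488]ᵀ.
Slope k = (n·Σln h·ln P − Σln h·Σln P)/(n·Σ(ln h)² − (Σln h)²) = (5·22.2888 − 5.7683·15.0488)/13.3096 = 1.85113; ln C = (Σln P − k·Σln h)/n = 0.87417, so C = exp(0.87417) = 2.39688.

k = 1.851, C = 2.397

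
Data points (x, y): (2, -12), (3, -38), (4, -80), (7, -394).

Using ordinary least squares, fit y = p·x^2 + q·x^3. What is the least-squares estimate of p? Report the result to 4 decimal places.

p = -1.0846

Compute the Gram sums: Σx^2·x^2 = 2754, Σx^2·x^3 = 18106, Σx^3·x^3 = 122538.
For Aᵀy: Σx^2·y = -20976, Σx^3·y = -141384.
Eliminating q: 122538·(row 1) − 18106·(row 2) gives 9642416·p = 122538·(-20976) − 18106·(-141384) = -10458384, so p = -653649/602651.
Then q = ((-141384) − 18106·(-653649/602651))/122538 = -598755/602651.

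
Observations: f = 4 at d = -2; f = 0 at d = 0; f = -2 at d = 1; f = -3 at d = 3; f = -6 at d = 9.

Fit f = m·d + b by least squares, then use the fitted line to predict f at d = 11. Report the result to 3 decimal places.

f̂ = -8.559

From the data, Σd·d = 95, Σd = 11, Σ1 = 5.
Right-hand side: Σd·f = -73, Σf = -7.
Eliminating b: 5·(row 1) − 11·(row 2) gives 354·m = 5·(-73) − 11·(-7) = -288, so m = -48/59.
Then b = ((-7) − 11·(-48/59))/5 = 23/59.
At d = 11: f̂ = (-48/59)·(11) + (23/59)·(1) = -505/59.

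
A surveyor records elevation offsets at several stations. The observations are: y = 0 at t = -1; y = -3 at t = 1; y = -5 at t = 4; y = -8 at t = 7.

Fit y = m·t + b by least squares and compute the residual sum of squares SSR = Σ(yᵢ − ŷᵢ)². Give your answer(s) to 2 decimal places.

XᵀX·[m, b]ᵀ = Xᵀy reads: 67·m + 11·b = -79;  11·m + 4·b = -16.
(Σt·t = 67, Σt = 11, Σ1 = 4, Σt·y = -79, Σy = -16.)
Eliminating b: 4·(row 1) − 11·(row 2) gives 147·m = 4·(-79) − 11·(-16) = -140, so m = -20/21.
Then b = ((-16) − 11·(-20/21))/4 = -29/21.
Residuals: 3/7, -2/3, 4/21, 1/21; SSR = 2/3.

SSR = 0.67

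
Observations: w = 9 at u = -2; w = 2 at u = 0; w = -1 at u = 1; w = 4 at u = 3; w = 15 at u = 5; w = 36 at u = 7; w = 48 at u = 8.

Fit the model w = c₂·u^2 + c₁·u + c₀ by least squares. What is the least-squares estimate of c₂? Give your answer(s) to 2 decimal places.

Compute the Gram sums: Σu^2·u^2 = 7220, Σu^2·u = 1000, Σu^2 = 152, Σu·u = 152, Σu = 22, Σ1 = 7.
And Σu^2·w = 5282, Σu·w = 704, Σw = 113.
XᵀX·[c₂, c₁, c₀]ᵀ = Xᵀw becomes [[7220, 1000, 152]; [1000, 152, 22]; [152, 22, 7]]·[c₂, c₁, c₀]ᵀ = [5282, 704, 113]ᵀ.
Solving the 3×3 system (Gaussian elimination) gives c₂ = 45623/45474, c₁ = -96121/45474, c₀ = 7584/7579.

c₂ = 1.00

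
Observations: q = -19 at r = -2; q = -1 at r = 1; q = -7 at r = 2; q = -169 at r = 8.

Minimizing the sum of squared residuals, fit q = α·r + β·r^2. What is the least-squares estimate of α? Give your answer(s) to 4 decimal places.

α = 3.0075

Compute the Gram sums: Σr·r = 73, Σr·r^2 = 513, Σr^2·r^2 = 4129.
And Σr·q = -1329, Σr^2·q = -10921.
Normal equations: [[73, 513]; [513, 4129]]·[α, β]ᵀ = [-1329, -10921]ᵀ.
det = 73·4129 − 513² = 38248.
α = ((-1329)·4129 − 513·(-10921))/38248 = 14379/4781; β = (73·(-10921) − 513·(-1329))/38248 = -14432/4781.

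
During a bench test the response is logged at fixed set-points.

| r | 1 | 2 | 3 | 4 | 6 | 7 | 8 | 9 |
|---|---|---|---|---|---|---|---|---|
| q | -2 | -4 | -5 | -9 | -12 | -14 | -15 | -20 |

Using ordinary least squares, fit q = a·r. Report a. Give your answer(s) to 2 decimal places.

Entries of XᵀX: Σr·r = 260.
Right-hand side: Σr·q = -531.
XᵀX·[a]ᵀ = Xᵀq becomes [[260]]·[a]ᵀ = [-531]ᵀ.
Hence a = -531 / 260 ≈ -2.04231.

a = -2.04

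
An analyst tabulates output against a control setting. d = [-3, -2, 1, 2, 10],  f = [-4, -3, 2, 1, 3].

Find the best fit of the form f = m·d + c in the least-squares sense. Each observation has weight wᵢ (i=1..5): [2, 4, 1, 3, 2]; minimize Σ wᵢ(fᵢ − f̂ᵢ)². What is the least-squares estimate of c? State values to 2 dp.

Forming MᵀWM = [[247, 13]; [13, 12]] and MᵀWf = [116, -9]ᵀ gives MᵀWM·[m, c]ᵀ = MᵀWf.
Eliminating c: 12·(row 1) − 13·(row 2) gives 2795·m = 12·116 − 13·(-9) = 1509, so m = 1509/2795.
Then c = ((-9) − 13·(1509/2795))/12 = -287/215.

c = -1.33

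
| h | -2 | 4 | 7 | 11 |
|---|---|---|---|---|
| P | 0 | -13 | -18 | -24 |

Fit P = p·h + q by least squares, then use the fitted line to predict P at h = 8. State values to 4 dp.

P̂ = -19.3167

Compute the Gram sums: Σh·h = 190, Σh = 20, Σ1 = 4.
And Σh·P = -442, ΣP = -55.
Normal equations: [[190, 20]; [20, 4]]·[p, q]ᵀ = [-442, -55]ᵀ.
det = 190·4 − 20² = 360.
p = ((-442)·4 − 20·(-55))/360 = -167/90; q = (190·(-55) − 20·(-442))/360 = -161/36.
At h = 8: P̂ = (-167/90)·(8) + (-161/36)·(1) = -1159/60.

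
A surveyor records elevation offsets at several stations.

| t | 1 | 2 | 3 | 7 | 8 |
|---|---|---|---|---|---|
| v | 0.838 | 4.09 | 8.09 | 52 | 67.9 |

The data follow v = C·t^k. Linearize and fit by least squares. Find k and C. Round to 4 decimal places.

Let Y = ln v. Fitting Y = k·ln t + ln C by least squares:
Sums: Σln t = 5.8171, Σ(ln t)² = 9.7980, Σln v = 11.4917, Σln t·ln v = 19.7330.
Normal system: [[9.7980, 5.8171]; [5.8171, 5]]·[k, ln C]ᵀ = [19.7330, 11.4917]ᵀ.
Slope k = (n·Σln t·ln v − Σln t·Σln v)/(n·Σ(ln t)² − (Σln t)²) = (5·19.7330 − 5.8171·11.4917)/15.1514 = 2.09991; ln C = (Σln v − k·Σln t)/n = -0.14474, so C = exp(-0.14474) = 0.86525.

k = 2.0999, C = 0.8653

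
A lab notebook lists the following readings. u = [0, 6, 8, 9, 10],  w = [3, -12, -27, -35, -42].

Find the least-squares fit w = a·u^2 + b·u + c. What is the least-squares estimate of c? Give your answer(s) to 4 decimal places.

Forming MᵀM = [[21953, 2457, 281]; [2457, 281, 33]; [281, 33, 5]] and Mᵀw = [-9195, -1023, -113]ᵀ gives MᵀM·[a, b, c]ᵀ = Mᵀw.
Solving the 3×3 system (Gaussian elimination) gives a = -1997/4137, b = 593/2758, c = 25729/8274.

c = 3.1096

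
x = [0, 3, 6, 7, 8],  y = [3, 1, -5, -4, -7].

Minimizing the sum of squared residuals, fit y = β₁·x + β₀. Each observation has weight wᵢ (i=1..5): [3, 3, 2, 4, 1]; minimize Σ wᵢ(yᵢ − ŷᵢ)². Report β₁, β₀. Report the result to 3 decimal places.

β₁ = -1.164, β₀ = 3.487

MᵀWM·[β₁, β₀]ᵀ = MᵀWy reads: 359·β₁ + 57·β₀ = -219;  57·β₁ + 13·β₀ = -21.
Determinant 359·13 − 57² = 1418.
β₁ = ((-219)·13 − 57·(-21))/1418 = -825/709; β₀ = (359·(-21) − 57·(-219))/1418 = 2472/709.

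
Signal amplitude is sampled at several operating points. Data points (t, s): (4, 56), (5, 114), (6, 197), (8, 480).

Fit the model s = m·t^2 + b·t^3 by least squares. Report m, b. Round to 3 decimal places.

Sums needed: Σt^2·t^2 = 6273, Σt^2·t^3 = 44693, Σt^3·t^3 = 328521.
Moment sums: Σt^2·s = 41558, Σt^3·s = 306146.
Determinant 6273·328521 − 44693² = 63347984.
m = (41558·328521 − 44693·306146)/63347984 = -7476865/15836996; b = (6273·306146 − 44693·41558)/63347984 = 927973/931588.

m = -0.472, b = 0.996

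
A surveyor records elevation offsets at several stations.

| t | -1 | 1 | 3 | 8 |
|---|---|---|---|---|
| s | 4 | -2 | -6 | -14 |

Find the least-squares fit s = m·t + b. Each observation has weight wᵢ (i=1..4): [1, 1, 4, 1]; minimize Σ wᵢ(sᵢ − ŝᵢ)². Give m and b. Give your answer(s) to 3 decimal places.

With design matrix M, MᵀWM = [[102, 20]; [20, 7]] and MᵀWs = [-190, -36]ᵀ.
det = 102·7 − 20² = 314.
m = ((-190)·7 − 20·(-36))/314 = -305/157; b = (102·(-36) − 20·(-190))/314 = 64/157.

m = -1.943, b = 0.408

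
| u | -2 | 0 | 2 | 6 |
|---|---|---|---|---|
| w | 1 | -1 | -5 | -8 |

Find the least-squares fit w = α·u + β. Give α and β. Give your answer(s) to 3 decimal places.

XᵀX·[α, β]ᵀ = Xᵀw reads: 44·α + 6·β = -60;  6·α + 4·β = -13.
Δ = 44·4 − 6² = 140.
α = ((-60)·4 − 6·(-13))/140 = -81/70; β = (44·(-13) − 6·(-60))/140 = -53/35.

α = -1.157, β = -1.514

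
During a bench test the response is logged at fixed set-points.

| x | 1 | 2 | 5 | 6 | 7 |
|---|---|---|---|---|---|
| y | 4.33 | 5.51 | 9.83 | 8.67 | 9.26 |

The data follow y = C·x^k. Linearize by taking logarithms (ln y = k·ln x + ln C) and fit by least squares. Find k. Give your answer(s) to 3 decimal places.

Taking logs, ln y = k·ln x + ln C, so regress ln y on ln x.
Σln x = 6.0403, Σ(ln x)² = 10.0677, Σln y = 9.8431, Σln x·ln y = 13.0622.
Normal system: [[10.0677, 6.0403]; [6.0403, 5]]·[k, ln C]ᵀ = [13.0622, 9.8431]ᵀ.
Solving (det = 13.8539): k = 0.42268, ln C = 1.45802.

k = 0.423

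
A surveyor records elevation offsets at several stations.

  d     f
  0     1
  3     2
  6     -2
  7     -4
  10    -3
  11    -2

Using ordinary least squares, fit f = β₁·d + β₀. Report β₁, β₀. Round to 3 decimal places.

β₁ = -0.422, β₀ = 1.271

From the data, Σd·d = 315, Σd = 37, Σ1 = 6.
For Xᵀf: Σd·f = -86, Σf = -8.
Determinant 315·6 − 37² = 521.
β₁ = ((-86)·6 − 37·(-8))/521 = -220/521; β₀ = (315·(-8) − 37·(-86))/521 = 662/521.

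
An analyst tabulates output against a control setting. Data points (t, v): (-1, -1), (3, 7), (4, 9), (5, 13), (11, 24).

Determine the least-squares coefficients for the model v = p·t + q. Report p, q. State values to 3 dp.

Compute the Gram sums: Σt·t = 172, Σt = 22, Σ1 = 5.
Right-hand side: Σt·v = 387, Σv = 52.
AᵀA·[p, q]ᵀ = Aᵀv becomes [[172, 22]; [22, 5]]·[p, q]ᵀ = [387, 52]ᵀ.
Eliminating q: 5·(row 1) − 22·(row 2) gives 376·p = 5·387 − 22·52 = 791, so p = 791/376.
Then q = (52 − 22·(791/376))/5 = 215/188.

p = 2.104, q = 1.144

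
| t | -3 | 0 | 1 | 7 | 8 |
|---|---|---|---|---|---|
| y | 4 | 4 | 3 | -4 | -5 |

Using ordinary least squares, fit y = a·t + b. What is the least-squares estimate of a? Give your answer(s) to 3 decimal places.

a = -0.922

From the data, Σt·t = 123, Σt = 13, Σ1 = 5.
And Σt·y = -77, Σy = 2.
Normal equations: [[123, 13]; [13, 5]]·[a, b]ᵀ = [-77, 2]ᵀ.
Eliminating b: 5·(row 1) − 13·(row 2) gives 446·a = 5·(-77) − 13·2 = -411, so a = -411/446.
Then b = (2 − 13·(-411/446))/5 = 1247/446.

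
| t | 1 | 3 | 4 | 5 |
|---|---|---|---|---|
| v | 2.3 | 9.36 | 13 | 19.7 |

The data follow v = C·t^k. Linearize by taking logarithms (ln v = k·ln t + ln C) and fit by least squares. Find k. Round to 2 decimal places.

k = 1.30

Let Y = ln v. Fitting Y = k·ln t + ln C by least squares:
Over the data: Σln t = 4.0943, Σ(ln t)² = 5.7191, Σln v = 8.6149, Σln t·ln v = 10.8099.
Normal system: [[5.7191, 4.0943]; [4.0943, 4]]·[k, ln C]ᵀ = [10.8099, 8.6149]ᵀ.
Solving (det = 6.1125): k = 1.30340, ln C = 0.81959.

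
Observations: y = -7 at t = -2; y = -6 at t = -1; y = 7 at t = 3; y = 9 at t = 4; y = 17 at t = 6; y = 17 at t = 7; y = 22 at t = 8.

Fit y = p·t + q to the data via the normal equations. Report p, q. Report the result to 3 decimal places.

p = 2.935, q = -2.053

Compute the Gram sums: Σt·t = 179, Σt = 25, Σ1 = 7.
Moment sums: Σt·y = 474, Σy = 59.
Eliminating q: 7·(row 1) − 25·(row 2) gives 628·p = 7·474 − 25·59 = 1843, so p = 1843/628.
Then q = (59 − 25·(1843/628))/7 = -1289/628.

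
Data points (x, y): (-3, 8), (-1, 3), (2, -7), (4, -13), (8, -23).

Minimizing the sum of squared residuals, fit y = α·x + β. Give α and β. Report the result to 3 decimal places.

Normal-equation sums: Σx·x = 94, Σx = 10, Σ1 = 5.
Moment sums: Σx·y = -277, Σy = -32.
So MᵀM·[α, β]ᵀ = Mᵀy: [[94, 10]; [10, 5]]·[α, β]ᵀ = [-277, -32]ᵀ.
Δ = 94·5 − 10² = 370.
α = ((-277)·5 − 10·(-32))/370 = -213/74; β = (94·(-32) − 10·(-277))/370 = -119/185.

α = -2.878, β = -0.643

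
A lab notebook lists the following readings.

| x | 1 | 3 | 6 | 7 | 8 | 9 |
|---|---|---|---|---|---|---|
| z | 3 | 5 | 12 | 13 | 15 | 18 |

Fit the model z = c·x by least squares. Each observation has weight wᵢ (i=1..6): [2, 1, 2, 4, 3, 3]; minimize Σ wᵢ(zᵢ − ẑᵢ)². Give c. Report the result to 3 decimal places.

Setting ∂/∂c … = 0 gives: 714·c = 1375.
c = 1375/714 = 1.92577.

c = 1.926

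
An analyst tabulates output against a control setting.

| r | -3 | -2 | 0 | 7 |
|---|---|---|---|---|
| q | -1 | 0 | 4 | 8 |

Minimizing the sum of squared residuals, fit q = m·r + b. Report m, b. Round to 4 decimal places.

Sums needed: Σr·r = 62, Σr = 2, Σ1 = 4.
And Σr·q = 59, Σq = 11.
Normal equations: [[62, 2]; [2, 4]]·[m, b]ᵀ = [59, 11]ᵀ.
Determinant 62·4 − 2² = 244.
m = (59·4 − 2·11)/244 = 107/122; b = (62·11 − 2·59)/244 = 141/61.

m = 0.8770, b = 2.3115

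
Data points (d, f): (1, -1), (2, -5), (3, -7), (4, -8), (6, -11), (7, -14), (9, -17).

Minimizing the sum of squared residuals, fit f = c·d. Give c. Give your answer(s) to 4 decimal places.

c = -1.9439

Compute the Gram sums: Σd·d = 196.
For Aᵀf: Σd·f = -381.
So AᵀA·[c]ᵀ = Aᵀf: [[196]]·[c]ᵀ = [-381]ᵀ.
c = (-381)/196 = -1.94388.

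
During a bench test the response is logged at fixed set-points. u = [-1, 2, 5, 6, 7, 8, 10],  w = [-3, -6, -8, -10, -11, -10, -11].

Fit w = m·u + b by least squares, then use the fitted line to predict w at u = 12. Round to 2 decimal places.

Compute the Gram sums: Σu·u = 279, Σu = 37, Σ1 = 7.
Right-hand side: Σu·w = -376, Σw = -59.
Normal equations: [[279, 37]; [37, 7]]·[m, b]ᵀ = [-376, -59]ᵀ.
Eliminating b: 7·(row 1) − 37·(row 2) gives 584·m = 7·(-376) − 37·(-59) = -449, so m = -449/584.
Then b = ((-59) − 37·(-449/584))/7 = -2549/584.
At u = 12: ŵ = (-449/584)·(12) + (-2549/584)·(1) = -7937/584.

ŵ = -13.59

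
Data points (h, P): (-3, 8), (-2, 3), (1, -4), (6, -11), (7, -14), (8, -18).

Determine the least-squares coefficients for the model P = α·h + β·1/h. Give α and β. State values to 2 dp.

Entries of AᵀA: Σh·h = 163, Σh·1/h = 6, Σ1/h·1/h = 40217/28224.
Right-hand side: Σh·P = -342, Σ1/h·P = -57/4.
Normal equations: [[163, 6]; [6, 40217/28224]]·[α, β]ᵀ = [-342, -57/4]ᵀ.
Determinant 163·(40217/28224) − 6² = 5539307/28224.
α = ((-342)·(40217/28224) − 6·(-57/4))/(5539307/28224) = -11341062/5539307; β = (163·(-57/4) − 6·(-342))/(5539307/28224) = -7641648/5539307.

α = -2.05, β = -1.38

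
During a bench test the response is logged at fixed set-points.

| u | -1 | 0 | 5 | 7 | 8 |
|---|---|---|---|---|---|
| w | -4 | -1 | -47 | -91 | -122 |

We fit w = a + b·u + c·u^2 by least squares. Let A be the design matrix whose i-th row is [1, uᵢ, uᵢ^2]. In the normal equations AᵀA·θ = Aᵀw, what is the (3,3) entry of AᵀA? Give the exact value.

Row 3 ↔ basis u^2, column 3 ↔ basis u^2, so (AᵀA)_{3,3} = Σᵢ (u^2)·(u^2) = (1)·(1) + (0)·(0) + (25)·(25) + (49)·(49) + (64)·(64) = 7123.

7123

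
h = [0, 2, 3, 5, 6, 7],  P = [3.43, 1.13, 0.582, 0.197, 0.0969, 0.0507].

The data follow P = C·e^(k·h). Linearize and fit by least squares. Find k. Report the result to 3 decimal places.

With ln Pᵢ as the transformed response and hᵢ as the regressor:
Σh = 23.0000, Σ(h)² = 123.0000, Σln P = -6.1270, Σh·ln P = -44.3794.
Equations: 123.0000·k + 23.0000·ln C = -44.3794;  23.0000·k + 6·ln C = -6.1270.
Solving (det = 209.0000): k = -0.59979, ln C = 1.27804.

k = -0.600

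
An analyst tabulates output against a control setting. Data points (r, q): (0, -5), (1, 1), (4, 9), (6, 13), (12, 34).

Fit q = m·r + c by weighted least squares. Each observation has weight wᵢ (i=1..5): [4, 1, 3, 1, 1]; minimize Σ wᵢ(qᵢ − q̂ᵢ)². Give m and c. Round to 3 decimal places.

The normal system MᵀWM·[m, c]ᵀ = MᵀWq is [[229, 31]; [31, 10]]·[m, c]ᵀ = [595, 55]ᵀ.
Eliminating c: 10·(row 1) − 31·(row 2) gives 1329·m = 10·595 − 31·55 = 4245, so m = 1415/443.
Then c = (55 − 31·(1415/443))/10 = -1950/443.

m = 3.194, c = -4.402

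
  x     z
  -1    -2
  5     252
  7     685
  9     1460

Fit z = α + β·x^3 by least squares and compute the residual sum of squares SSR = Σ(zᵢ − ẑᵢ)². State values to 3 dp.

SSR = 6.037

Forming AᵀA = [[4, 1196]; [1196, 664716]] and Aᵀz = [2395, 1330797]ᵀ gives AᵀA·[α, β]ᵀ = Aᵀz.
det = 4·664716 − 1196² = 1228448.
α = (2395·664716 − 1196·1330797)/1228448 = 3477/11812; β = (4·1330797 − 1196·2395)/1228448 = 11821/5906.
Residuals: -3459/11812, 17897/11812, -21463/11812, 7025/11812; SSR = 71307/11812.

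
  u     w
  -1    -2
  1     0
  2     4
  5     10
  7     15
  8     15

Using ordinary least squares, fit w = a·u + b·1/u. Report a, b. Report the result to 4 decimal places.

Entries of AᵀA: Σu·u = 144, Σu·1/u = 6, Σ1/u·1/u = 182361/78400.
For Aᵀw: Σu·w = 285, Σ1/u·w = 561/56.
Normal equations: [[144, 6]; [6, 182361/78400]]·[a, b]ᵀ = [285, 561/56]ᵀ.
det = 144·(182361/78400) − 6² = 1464849/4900.
a = (285·(182361/78400) − 6·(561/56))/(1464849/4900) = 5251165/2604176; b = (144·(561/56) − 6·285)/(1464849/4900) = -145600/162761.

a = 2.0164, b = -0.8946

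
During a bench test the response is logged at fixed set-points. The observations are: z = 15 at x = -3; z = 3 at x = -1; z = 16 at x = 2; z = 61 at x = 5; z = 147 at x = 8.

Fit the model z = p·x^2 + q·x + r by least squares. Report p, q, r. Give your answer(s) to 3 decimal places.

p = 2.004, q = 1.905, r = 2.920

The normal system AᵀA·[p, q, r]ᵀ = Aᵀz is [[4819, 617, 103]; [617, 103, 11]; [103, 11, 5]]·[p, q, r]ᵀ = [11135, 1465, 242]ᵀ.
Inverting the 3×3 Gram matrix, [p, q, r]ᵀ = [33477/16702, 31813/16702, 3483/1193]ᵀ.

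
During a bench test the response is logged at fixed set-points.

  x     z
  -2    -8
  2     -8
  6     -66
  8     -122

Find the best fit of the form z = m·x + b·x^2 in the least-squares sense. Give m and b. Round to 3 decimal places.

Setting ∂/∂m … = 0 gives: 108·m + 728·b = -1372;  728·m + 5424·b = -10248.
(Σx·x = 108, Σx·x^2 = 728, Σx^2·x^2 = 5424, Σx·z = -1372, Σx^2·z = -10248.)
Δ = 108·5424 − 728² = 55808.
m = ((-1372)·5424 − 728·(-10248))/55808 = 147/436; b = (108·(-10248) − 728·(-1372))/55808 = -1687/872.

m = 0.337, b = -1.935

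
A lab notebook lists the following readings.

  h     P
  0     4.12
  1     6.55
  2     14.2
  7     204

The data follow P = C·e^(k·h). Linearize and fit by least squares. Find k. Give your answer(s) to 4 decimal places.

Let Y = ln P. Fitting Y = k·h + ln C by least squares:
Σh = 10.0000, Σ(h)² = 54.0000, Σln P = 11.2667, Σh·ln P = 44.4128.
Equations: 54.0000·k + 10.0000·ln C = 44.4128;  10.0000·k + 4·ln C = 11.2667.
Solving (det = 116.0000): k = 0.56021, ln C = 1.41615.

k = 0.5602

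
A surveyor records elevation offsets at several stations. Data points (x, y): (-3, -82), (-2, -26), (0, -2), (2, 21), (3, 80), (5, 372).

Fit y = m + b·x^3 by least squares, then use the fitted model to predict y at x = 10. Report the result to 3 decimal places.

ŷ = 2989.084

The normal system AᵀA·[m, b]ᵀ = Aᵀy is [[6, 125]; [125, 17211]]·[m, b]ᵀ = [363, 51250]ᵀ.
Δ = 6·17211 − 125² = 87641.
m = (363·17211 − 125·51250)/87641 = -158657/87641; b = (6·51250 − 125·363)/87641 = 262125/87641.
At x = 10: ŷ = (-158657/87641)·(1) + (262125/87641)·(1000) = 261966343/87641.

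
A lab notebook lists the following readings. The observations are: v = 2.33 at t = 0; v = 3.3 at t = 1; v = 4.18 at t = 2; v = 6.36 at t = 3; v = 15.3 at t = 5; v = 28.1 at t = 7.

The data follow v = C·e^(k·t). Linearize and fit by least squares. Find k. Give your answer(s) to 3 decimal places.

k = 0.366

Taking logs, ln v = k·t + ln C, so regress ln v on t.
Sums: Σt = 18.0000, Σ(t)² = 88.0000, Σln v = 11.3838, Σt·ln v = 46.5943.
Normal system: [[88.0000, 18.0000]; [18.0000, 6]]·[k, ln C]ᵀ = [46.5943, 11.3838]ᵀ.
Δ = 88.0000·6 − (18.0000)² = 204.0000; k = (46.5943·6 − 18.0000·11.3838)/204.0000 = 0.36597, ln C = (88.0000·11.3838 − 18.0000·46.5943)/204.0000 = 0.79938.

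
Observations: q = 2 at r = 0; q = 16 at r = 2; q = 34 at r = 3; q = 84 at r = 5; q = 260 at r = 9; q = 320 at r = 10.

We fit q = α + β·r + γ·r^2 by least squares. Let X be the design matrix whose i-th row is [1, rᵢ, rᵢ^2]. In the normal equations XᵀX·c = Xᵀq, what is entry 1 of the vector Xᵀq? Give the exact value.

716

Entry 1 ↔ basis 1, so (Xᵀq)_{1} = Σᵢ qᵢ = (1)·(2) + (1)·(16) + (1)·(34) + (1)·(84) + (1)·(260) + (1)·(320) = 716.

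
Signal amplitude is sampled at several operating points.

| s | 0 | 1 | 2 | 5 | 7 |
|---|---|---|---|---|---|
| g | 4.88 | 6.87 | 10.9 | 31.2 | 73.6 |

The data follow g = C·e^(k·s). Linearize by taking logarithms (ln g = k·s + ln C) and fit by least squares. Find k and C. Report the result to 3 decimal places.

k = 0.385, C = 4.827

Let Y = ln g. Fitting Y = k·s + ln C by least squares:
Σs = 15.0000, Σ(s)² = 79.0000, Σln g = 13.6401, Σs·ln g = 53.9973.
Equations: 79.0000·k + 15.0000·ln C = 53.9973;  15.0000·k + 5·ln C = 13.6401.
Solving (det = 170.0000): k = 0.38461, ln C = 1.57418, so C = exp(1.57418) = 4.82680.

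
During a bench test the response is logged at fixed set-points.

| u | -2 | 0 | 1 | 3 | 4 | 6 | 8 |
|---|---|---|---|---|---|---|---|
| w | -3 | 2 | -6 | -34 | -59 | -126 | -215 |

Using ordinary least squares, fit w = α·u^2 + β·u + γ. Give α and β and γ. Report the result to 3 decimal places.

Compute the Gram sums: Σu^2·u^2 = 5746, Σu^2·u = 812, Σu^2 = 130, Σu·u = 130, Σu = 20, Σ1 = 7.
And Σu^2·w = -19564, Σu·w = -2814, Σw = -441.
AᵀA·[α, β, γ]ᵀ = Aᵀw becomes [[5746, 812, 130]; [812, 130, 20]; [130, 20, 7]]·[α, β, γ]ᵀ = [-19564, -2814, -441]ᵀ.
Solving the 3×3 system (Gaussian elimination) gives α = -84017/28371, β = -97081/28371, γ = 50317/28371.

α = -2.961, β = -3.422, γ = 1.774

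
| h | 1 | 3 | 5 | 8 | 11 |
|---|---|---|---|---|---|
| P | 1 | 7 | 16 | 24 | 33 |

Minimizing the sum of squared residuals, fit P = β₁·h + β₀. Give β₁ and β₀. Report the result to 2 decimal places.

The normal system AᵀA·[β₁, β₀]ᵀ = AᵀP is [[220, 28]; [28, 5]]·[β₁, β₀]ᵀ = [657, 81]ᵀ.
Δ = 220·5 − 28² = 316.
β₁ = (657·5 − 28·81)/316 = 1017/316; β₀ = (220·81 − 28·657)/316 = -144/79.

β₁ = 3.22, β₀ = -1.82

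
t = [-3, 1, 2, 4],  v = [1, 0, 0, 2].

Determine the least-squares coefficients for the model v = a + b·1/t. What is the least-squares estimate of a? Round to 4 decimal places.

a = 1.0942

Forming XᵀX = [[4, 17/12]; [17/12, 205/144]] and Xᵀv = [3, 1/6]ᵀ gives XᵀX·[a, b]ᵀ = Xᵀv.
Δ = 4·(205/144) − (17/12)² = 59/16.
a = (3·(205/144) − (17/12)·(1/6))/(59/16) = 581/531; b = (4·(1/6) − (17/12)·3)/(59/16) = -172/177.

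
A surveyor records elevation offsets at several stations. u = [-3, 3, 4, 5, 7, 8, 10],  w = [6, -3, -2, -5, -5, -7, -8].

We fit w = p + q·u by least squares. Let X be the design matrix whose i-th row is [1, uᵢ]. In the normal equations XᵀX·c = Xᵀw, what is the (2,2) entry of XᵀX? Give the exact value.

272

Row 2 ↔ basis u, column 2 ↔ basis u, so (XᵀX)_{2,2} = Σᵢ (u)·(u) = (-3)·(-3) + (3)·(3) + (4)·(4) + (5)·(5) + (7)·(7) + (8)·(8) + (10)·(10) = 272.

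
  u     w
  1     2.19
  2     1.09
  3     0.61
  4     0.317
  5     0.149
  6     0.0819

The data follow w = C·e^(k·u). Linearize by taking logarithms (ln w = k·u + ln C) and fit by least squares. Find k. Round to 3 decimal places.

k = -0.659

With ln wᵢ as the transformed response and uᵢ as the regressor:
XᵀX = [[91.0000, 21.0000]; [21.0000, 6]], rhs = [-29.6546, -5.1791]ᵀ  (here Σu = 21.0000, Σ(u)² = 91.0000, Σln w = -5.1791, Σu·ln w = -29.6546).
Slope k = (n·Σu·ln w − Σu·Σln w)/(n·Σ(u)² − (Σu)²) = (6·-29.6546 − 21.0000·-5.1791)/105.0000 = -0.65872; ln C = (Σln w − k·Σu)/n = 1.44234.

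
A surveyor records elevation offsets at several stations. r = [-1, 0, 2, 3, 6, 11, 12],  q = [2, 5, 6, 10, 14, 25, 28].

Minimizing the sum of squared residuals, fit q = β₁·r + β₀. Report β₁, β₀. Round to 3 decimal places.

The normal system MᵀM·[β₁, β₀]ᵀ = Mᵀq is [[315, 33]; [33, 7]]·[β₁, β₀]ᵀ = [735, 90]ᵀ.
Δ = 315·7 − 33² = 1116.
β₁ = (735·7 − 33·90)/1116 = 725/372; β₀ = (315·90 − 33·735)/1116 = 455/124.

β₁ = 1.949, β₀ = 3.669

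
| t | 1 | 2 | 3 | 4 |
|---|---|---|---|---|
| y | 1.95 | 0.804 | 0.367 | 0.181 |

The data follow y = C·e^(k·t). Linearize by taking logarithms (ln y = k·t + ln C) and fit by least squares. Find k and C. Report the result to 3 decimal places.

Linearized form: ln y = k·t + ln C. From the 4 transformed points,
Sums: Σt = 10.0000, Σ(t)² = 30.0000, Σln y = -2.2620, Σt·ln y = -9.6127.
Normal system: [[30.0000, 10.0000]; [10.0000, 4]]·[k, ln C]ᵀ = [-9.6127, -2.2620]ᵀ.
Solving (det = 20.0000): k = -0.79155, ln C = 1.41338, so C = exp(1.41338) = 4.10983.

k = -0.792, C = 4.110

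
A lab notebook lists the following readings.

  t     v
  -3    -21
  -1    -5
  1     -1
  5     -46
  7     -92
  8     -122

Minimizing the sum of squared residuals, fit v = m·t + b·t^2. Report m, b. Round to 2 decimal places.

m = 1.04, b = -2.03

The normal equations are: 149·m + 953·b = -1783;  953·m + 7205·b = -13661.
(Σt·t = 149, Σt·t^2 = 953, Σt^2·t^2 = 7205, Σt·v = -1783, Σt^2·v = -13661.)
Eliminating b: 7205·(row 1) − 953·(row 2) gives 165336·m = 7205·(-1783) − 953·(-13661) = 172418, so m = 86209/82668.
Then b = ((-13661) − 953·(86209/82668))/7205 = -168145/82668.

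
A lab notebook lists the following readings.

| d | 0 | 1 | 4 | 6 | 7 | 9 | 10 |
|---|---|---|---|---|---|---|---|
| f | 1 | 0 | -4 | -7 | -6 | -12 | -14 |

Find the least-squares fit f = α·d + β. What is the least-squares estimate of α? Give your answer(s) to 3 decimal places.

α = -1.441

Setting ∂/∂α … = 0 gives: 283·α + 37·β = -348;  37·α + 7·β = -42.
(Σd·d = 283, Σd = 37, Σ1 = 7, Σd·f = -348, Σf = -42.)
Determinant 283·7 − 37² = 612.
α = ((-348)·7 − 37·(-42))/612 = -49/34; β = (283·(-42) − 37·(-348))/612 = 55/34.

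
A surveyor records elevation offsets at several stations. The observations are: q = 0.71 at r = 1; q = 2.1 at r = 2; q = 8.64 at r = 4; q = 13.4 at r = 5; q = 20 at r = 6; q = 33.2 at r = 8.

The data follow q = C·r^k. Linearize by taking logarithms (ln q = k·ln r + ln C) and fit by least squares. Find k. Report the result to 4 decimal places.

Let Y = ln q. Fitting Y = k·ln r + ln C by least squares:
XᵀX = [[12.5270, 7.5601]; [7.5601, 6]], rhs = [20.3316, 11.6494]ᵀ  (here Σln r = 7.5601, Σ(ln r)² = 12.5270, Σln q = 11.6494, Σln r·ln q = 20.3316).
Slope k = (n·Σln r·ln q − Σln r·Σln q)/(n·Σ(ln r)² − (Σln r)²) = (6·20.3316 − 7.5601·11.6494)/18.0074 = 1.88362; ln C = (Σln q − k·Σln r)/n = -0.43182.

k = 1.8836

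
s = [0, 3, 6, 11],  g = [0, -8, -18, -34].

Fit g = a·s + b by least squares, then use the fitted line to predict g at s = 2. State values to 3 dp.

Setting ∂/∂a … = 0 gives: 166·a + 20·b = -506;  20·a + 4·b = -60.
(Σs·s = 166, Σs = 20, Σ1 = 4, Σs·g = -506, Σg = -60.)
det = 166·4 − 20² = 264.
a = ((-506)·4 − 20·(-60))/264 = -103/33; b = (166·(-60) − 20·(-506))/264 = 20/33.
At s = 2: ĝ = (-103/33)·(2) + (20/33)·(1) = -62/11.

ĝ = -5.636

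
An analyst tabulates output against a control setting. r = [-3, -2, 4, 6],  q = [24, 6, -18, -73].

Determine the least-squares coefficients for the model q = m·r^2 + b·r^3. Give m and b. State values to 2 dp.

Normal-equation sums: Σr^2·r^2 = 1649, Σr^2·r^3 = 8525, Σr^3·r^3 = 51545.
And Σr^2·q = -2676, Σr^3·q = -17616.
AᵀA·[m, b]ᵀ = Aᵀq becomes [[1649, 8525]; [8525, 51545]]·[m, b]ᵀ = [-2676, -17616]ᵀ.
Eliminating b: 51545·(row 1) − 8525·(row 2) gives 12322080·m = 51545·(-2676) − 8525·(-17616) = 12241980, so m = 68011/68456.
Then b = ((-17616) − 8525·(68011/68456))/51545 = -173219/342280.

m = 0.99, b = -0.51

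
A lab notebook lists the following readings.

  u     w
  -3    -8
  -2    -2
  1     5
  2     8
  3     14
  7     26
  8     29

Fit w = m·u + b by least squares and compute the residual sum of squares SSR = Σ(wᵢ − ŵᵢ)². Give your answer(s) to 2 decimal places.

Sums needed: Σu·u = 140, Σu = 16, Σ1 = 7.
Moment sums: Σu·w = 505, Σw = 72.
So AᵀA·[m, b]ᵀ = Aᵀw: [[140, 16]; [16, 7]]·[m, b]ᵀ = [505, 72]ᵀ.
Eliminating b: 7·(row 1) − 16·(row 2) gives 724·m = 7·505 − 16·72 = 2383, so m = 2383/724.
Then b = (72 − 16·(2383/724))/7 = 500/181.
Residuals: -643/724, 659/362, -763/724, -487/362, 987/724, 143/724, -17/181; SSR = 6465/724.

SSR = 8.93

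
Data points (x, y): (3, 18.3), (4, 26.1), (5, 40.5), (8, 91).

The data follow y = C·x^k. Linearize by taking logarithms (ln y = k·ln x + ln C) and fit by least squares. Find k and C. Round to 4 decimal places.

k = 1.6653, C = 2.7868

Linearized form: ln y = k·ln x + ln C. From the 4 transformed points,
AᵀA = [[10.0431, 6.1738]; [6.1738, 4]], rhs = [23.0526, 14.3810]ᵀ  (here Σln x = 6.1738, Σ(ln x)² = 10.0431, Σln y = 14.3810, Σln x·ln y = 23.0526).
Slope k = (n·Σln x·ln y − Σln x·Σln y)/(n·Σ(ln x)² − (Σln x)²) = (4·23.0526 − 6.1738·14.3810)/2.0569 = 1.66532; ln C = (Σln y − k·Σln x)/n = 1.02491, so C = exp(1.02491) = 2.78684.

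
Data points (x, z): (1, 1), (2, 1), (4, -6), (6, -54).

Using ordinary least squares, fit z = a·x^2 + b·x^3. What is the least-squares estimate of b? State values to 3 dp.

b = -0.535

The normal system MᵀM·[a, b]ᵀ = Mᵀz is [[1569, 8833]; [8833, 50817]]·[a, b]ᵀ = [-2035, -12039]ᵀ.
Δ = 1569·50817 − 8833² = 1709984.
a = ((-2035)·50817 − 8833·(-12039))/1709984 = 731973/427496; b = (1569·(-12039) − 8833·(-2035))/1709984 = -228509/427496.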